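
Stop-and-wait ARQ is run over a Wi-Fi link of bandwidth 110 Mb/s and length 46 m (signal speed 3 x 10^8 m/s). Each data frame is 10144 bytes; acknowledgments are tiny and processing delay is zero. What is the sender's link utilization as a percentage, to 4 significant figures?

99.96 %

t_tx = L/R = 81152/110000000 = 0.000737745 s.
t_prop = 46/300000000 = 1.53333e-07 s; RTT = 3.06667e-07 s.
Cycle = t_tx + RTT = 0.000738052 s.
Utilization = t_tx / cycle = 0.000737745/0.000738052 = 99.96 %.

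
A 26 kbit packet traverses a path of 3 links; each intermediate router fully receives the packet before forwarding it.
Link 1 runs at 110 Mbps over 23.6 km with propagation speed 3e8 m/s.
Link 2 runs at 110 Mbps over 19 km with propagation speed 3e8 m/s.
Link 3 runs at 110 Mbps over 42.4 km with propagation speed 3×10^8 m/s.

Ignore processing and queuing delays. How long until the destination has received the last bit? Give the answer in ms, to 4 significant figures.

0.9924 ms

L = 26000 bits.
Transmission delay per hop = L/R = 26000/110000000 = 0.236364 ms; 3 hops → 0.709091 ms.
Propagation delays (d/s per hop): 0.0786667, 0.0633333, 0.141333 ms; sum = 0.283333 ms.
End-to-end = 0.9924 ms.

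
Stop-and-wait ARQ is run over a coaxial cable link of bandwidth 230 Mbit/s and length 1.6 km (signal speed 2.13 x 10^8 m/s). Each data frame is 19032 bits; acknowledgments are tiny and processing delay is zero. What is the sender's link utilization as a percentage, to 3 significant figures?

84.6 %

t_tx = L/R = 19032/230000000 = 8.27478e-05 s.
t_prop = 1600/213000000 = 7.51174e-06 s; RTT = 1.50235e-05 s.
Cycle = t_tx + RTT = 9.77713e-05 s.
Utilization = t_tx / cycle = 8.27478e-05/9.77713e-05 = 84.6 %.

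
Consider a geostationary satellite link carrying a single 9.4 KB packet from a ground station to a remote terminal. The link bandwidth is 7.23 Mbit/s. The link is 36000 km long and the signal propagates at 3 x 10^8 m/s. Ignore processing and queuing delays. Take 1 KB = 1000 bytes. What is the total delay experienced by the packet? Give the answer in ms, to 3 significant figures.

130 ms

L = 75200 bits.
Transmission delay = L/R = 75200 / 7230000 = 10.4011 ms.
Propagation delay = d/s = 36000000 m / 300000000 m/s = 120 ms.
Total = 130 ms.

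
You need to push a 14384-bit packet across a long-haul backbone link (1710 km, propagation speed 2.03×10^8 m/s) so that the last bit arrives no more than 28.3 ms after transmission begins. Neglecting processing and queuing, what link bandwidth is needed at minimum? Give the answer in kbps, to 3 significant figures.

724 kbps

Propagation delay = 1710000 / 2.03e+08 = 8.42365 ms.
Transmission budget = 28.3 − 8.42365 = 19.8764 ms.
R ≥ L / t_tx = 14384 bits / 0.0198764 s = 724 kbps.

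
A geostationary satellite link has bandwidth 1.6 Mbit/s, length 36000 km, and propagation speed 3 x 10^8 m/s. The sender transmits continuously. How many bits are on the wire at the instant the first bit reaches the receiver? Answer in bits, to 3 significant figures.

192000 bits

Propagation delay = 36000000 / 300000000 = 0.12 s.
BDP = R × t_prop = 1600000 × 0.12 = 192000 bits.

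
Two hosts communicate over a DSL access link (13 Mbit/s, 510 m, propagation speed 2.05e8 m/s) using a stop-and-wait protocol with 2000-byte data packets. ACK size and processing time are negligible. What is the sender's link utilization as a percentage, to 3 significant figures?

t_tx = L/R = 16000/13000000 = 0.00123077 s.
t_prop = 510/2.05e+08 = 2.4878e-06 s; RTT = 4.97561e-06 s.
Cycle = t_tx + RTT = 0.00123574 s.
Utilization = t_tx / cycle = 0.00123077/0.00123574 = 99.6 %.

99.6 %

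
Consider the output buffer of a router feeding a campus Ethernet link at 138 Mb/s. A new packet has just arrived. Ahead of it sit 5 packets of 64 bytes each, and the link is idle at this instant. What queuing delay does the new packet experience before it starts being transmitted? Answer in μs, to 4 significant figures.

Each queued packet: L/R = 512/138000000 = 3.71014 μs.
5 queued → 18.5507 μs.
Queuing delay = 18.55 μs.

18.55 μs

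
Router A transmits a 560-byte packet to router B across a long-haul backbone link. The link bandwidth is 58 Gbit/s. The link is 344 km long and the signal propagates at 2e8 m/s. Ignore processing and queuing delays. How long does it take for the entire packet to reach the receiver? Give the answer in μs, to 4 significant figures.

1720 μs

L = 560 × 8 = 4480 bits.
Transmission delay = L/R = 4480 / 58000000000 = 0.0772414 μs.
Propagation delay = d/s = 344000 m / 200000000 m/s = 1720 μs.
Total = 1720 μs.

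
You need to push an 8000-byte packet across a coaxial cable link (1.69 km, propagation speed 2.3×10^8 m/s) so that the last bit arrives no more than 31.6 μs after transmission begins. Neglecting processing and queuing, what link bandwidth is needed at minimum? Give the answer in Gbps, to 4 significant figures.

L = 64000 bits.
Propagation delay = 1690 / 2.3e+08 = 7.34783 μs.
Transmission budget = 31.6 − 7.34783 = 24.2522 μs.
R ≥ L / t_tx = 64000 bits / 2.42522e-05 s = 2.639 Gbps.

2.639 Gbps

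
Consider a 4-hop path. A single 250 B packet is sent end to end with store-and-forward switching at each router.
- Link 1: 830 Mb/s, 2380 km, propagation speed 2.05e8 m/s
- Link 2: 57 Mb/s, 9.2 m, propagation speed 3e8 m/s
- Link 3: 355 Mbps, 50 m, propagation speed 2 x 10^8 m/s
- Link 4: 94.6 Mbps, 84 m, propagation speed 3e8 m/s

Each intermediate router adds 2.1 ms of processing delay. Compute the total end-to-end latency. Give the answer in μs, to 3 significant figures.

L = 250 × 8 = 2000 bits.
Transmission delays (L/R per hop): 2.40964, 35.0877, 5.6338, 21.1416 μs; sum = 64.2728 μs.
Propagation delays (d/s per hop): 11609.8, 0.0306667, 0.25, 0.28 μs; sum = 11610.3 μs.
Processing at 3 router(s): 3 × 2.1 ms = 6300 μs.
End-to-end = 18000 μs.

18000 μs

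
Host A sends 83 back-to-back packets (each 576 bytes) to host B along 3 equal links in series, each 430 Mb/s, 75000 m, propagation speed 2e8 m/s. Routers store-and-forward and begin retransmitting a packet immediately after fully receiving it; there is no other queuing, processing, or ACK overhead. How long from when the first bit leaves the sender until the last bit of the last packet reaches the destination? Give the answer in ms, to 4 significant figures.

2.036 ms

Per-hop transmission t_tx = L/R = 4608/430000000 = 0.0107163 ms.
Per-hop propagation t_prop = 75000/200000000 = 0.375 ms.
Pipeline fill: first packet needs 3·t_tx to clear all hops; remaining 82 packets each add one t_tx.
Total = (3+83-1)·t_tx + 3·t_prop = 85·0.0107163 + 3·0.375 = 2.036 ms.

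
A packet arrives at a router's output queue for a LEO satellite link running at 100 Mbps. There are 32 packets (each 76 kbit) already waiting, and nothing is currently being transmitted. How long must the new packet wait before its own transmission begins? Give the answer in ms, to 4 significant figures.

Each queued packet: L/R = 76000/100000000 = 0.76 ms.
32 queued → 24.32 ms.
Queuing delay = 24.32 ms.

24.32 ms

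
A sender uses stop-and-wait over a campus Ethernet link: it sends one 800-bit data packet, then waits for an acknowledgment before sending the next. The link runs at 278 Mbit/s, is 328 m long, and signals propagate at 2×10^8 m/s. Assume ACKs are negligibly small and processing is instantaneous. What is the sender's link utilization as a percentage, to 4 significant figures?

t_tx = L/R = 800/278000000 = 2.8777e-06 s.
t_prop = 328/200000000 = 1.64e-06 s; RTT = 3.28e-06 s.
Cycle = t_tx + RTT = 6.1577e-06 s.
Utilization = t_tx / cycle = 2.8777e-06/6.1577e-06 = 46.73 %.

46.73 %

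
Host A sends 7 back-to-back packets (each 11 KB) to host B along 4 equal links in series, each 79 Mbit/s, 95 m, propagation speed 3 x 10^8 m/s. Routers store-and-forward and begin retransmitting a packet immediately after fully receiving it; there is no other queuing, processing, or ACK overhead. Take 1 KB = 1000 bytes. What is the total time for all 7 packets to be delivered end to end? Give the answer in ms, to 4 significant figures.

Per-hop transmission t_tx = L/R = 88000/79000000 = 1.11392 ms.
Per-hop propagation t_prop = 95/300000000 = 0.000316667 ms.
Pipeline fill: first packet needs 4·t_tx to clear all hops; remaining 6 packets each add one t_tx.
Total = (4+7-1)·t_tx + 4·t_prop = 10·1.11392 + 4·0.000316667 = 11.14 ms.

11.14 ms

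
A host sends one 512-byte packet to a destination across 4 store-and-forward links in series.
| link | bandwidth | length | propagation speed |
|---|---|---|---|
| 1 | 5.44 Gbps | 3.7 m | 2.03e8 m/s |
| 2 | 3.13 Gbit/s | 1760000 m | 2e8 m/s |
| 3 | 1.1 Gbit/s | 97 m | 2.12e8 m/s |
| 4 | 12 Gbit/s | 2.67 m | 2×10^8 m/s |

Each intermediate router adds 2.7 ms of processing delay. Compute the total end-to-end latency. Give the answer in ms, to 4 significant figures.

L = 512 × 8 = 4096 bits.
Transmission delays (L/R per hop): 0.000752941, 0.00130863, 0.00372364, 0.000341333 ms; sum = 0.00612654 ms.
Propagation delays (d/s per hop): 1.82266e-05, 8.8, 0.000457547, 1.335e-05 ms; sum = 8.80049 ms.
Processing at 3 router(s): 3 × 2.7 ms = 8.1 ms.
End-to-end = 16.91 ms.

16.91 ms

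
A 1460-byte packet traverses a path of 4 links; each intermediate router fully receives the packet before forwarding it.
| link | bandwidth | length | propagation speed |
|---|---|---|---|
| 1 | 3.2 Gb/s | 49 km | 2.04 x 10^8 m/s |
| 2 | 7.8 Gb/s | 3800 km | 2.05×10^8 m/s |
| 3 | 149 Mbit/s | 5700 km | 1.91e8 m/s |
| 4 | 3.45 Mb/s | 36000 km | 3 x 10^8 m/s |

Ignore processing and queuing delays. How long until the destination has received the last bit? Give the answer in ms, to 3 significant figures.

172 ms

L = 1460 × 8 = 11680 bits.
Transmission delays (L/R per hop): 0.00365, 0.00149744, 0.0783893, 3.38551 ms; sum = 3.46904 ms.
Propagation delays (d/s per hop): 0.240196, 18.5366, 29.8429, 120 ms; sum = 168.62 ms.
End-to-end = 172 ms.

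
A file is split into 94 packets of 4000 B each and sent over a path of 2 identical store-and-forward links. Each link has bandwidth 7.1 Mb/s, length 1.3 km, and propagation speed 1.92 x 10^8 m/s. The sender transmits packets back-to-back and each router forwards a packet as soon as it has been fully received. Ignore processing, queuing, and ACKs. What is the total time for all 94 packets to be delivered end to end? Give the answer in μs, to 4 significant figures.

Per-hop transmission t_tx = L/R = 32000/7100000 = 4507.04 μs.
Per-hop propagation t_prop = 1300/192000000 = 6.77083 μs.
Pipeline fill: first packet needs 2·t_tx to clear all hops; remaining 93 packets each add one t_tx.
Total = (2+94-1)·t_tx + 2·t_prop = 95·4507.04 + 2·6.77083 = 428200 μs.

428200 μs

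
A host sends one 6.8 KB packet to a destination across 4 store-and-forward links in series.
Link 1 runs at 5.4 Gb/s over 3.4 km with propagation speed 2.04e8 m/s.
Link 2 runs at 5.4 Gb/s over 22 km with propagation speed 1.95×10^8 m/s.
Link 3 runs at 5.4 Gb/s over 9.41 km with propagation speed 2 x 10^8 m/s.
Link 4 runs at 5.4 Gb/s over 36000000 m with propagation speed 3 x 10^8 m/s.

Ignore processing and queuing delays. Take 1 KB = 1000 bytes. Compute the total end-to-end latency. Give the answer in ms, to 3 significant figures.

120 ms

L = 54400 bits.
Transmission delay per hop = L/R = 54400/5400000000 = 0.0100741 ms; 4 hops → 0.0402963 ms.
Propagation delays (d/s per hop): 0.0166667, 0.112821, 0.04705, 120 ms; sum = 120.177 ms.
End-to-end = 120 ms.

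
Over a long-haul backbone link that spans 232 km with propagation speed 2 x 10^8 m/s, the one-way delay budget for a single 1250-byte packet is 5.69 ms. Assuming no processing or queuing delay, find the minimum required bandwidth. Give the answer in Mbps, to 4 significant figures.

2.208 Mbps

L = 10000 bits.
Propagation delay = 232000 / 200000000 = 1.16 ms.
Transmission budget = 5.69 − 1.16 = 4.53 ms.
R ≥ L / t_tx = 10000 bits / 0.00453 s = 2.208 Mbps.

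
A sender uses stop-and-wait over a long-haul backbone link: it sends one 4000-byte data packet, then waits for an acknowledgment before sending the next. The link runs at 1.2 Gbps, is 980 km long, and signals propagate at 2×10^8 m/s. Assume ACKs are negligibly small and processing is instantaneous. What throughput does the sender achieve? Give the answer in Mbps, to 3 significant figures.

t_tx = L/R = 32000/1200000000 = 2.66667e-05 s.
t_prop = 980000/200000000 = 0.0049 s; RTT = 0.0098 s.
Cycle = t_tx + RTT = 0.00982667 s.
Throughput = L / cycle = 32000 / 0.00982667 = 3.26 Mbps.

3.26 Mbps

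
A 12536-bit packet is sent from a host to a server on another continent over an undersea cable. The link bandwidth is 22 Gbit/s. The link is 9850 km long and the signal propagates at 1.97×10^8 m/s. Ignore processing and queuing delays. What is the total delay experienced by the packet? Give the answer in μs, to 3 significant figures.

50000 μs

Transmission delay = L/R = 12536 / 22000000000 = 0.569818 μs.
Propagation delay = d/s = 9850000 m / 197000000 m/s = 50000 μs.
Total = 50000 μs.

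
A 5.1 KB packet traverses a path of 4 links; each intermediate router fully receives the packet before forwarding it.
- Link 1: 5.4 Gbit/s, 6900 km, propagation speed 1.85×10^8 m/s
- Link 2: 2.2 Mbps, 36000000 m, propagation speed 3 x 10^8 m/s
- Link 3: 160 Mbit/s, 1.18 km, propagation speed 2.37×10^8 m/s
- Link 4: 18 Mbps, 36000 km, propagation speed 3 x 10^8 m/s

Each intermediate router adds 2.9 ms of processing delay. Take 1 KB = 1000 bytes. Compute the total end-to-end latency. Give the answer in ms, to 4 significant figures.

307.1 ms

L = 40800 bits.
Transmission delays (L/R per hop): 0.00755556, 18.5455, 0.255, 2.26667 ms; sum = 21.0747 ms.
Propagation delays (d/s per hop): 37.2973, 120, 0.0049789, 120 ms; sum = 277.302 ms.
Processing at 3 router(s): 3 × 2.9 ms = 8.7 ms.
End-to-end = 307.1 ms.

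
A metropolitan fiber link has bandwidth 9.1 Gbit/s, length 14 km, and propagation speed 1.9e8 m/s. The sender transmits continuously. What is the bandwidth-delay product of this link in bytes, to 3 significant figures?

83800 bytes

Propagation delay = 14000 / 190000000 = 7.36842e-05 s.
BDP = R × t_prop = 9100000000 × 7.36842e-05 = 670526 bits.
In bytes: 670526/8 = 83800 bytes.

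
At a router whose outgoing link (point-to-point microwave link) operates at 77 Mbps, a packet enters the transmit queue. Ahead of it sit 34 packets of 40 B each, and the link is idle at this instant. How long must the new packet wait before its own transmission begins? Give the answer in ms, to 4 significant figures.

0.1413 ms

Each queued packet: L/R = 320/77000000 = 0.00415584 ms.
34 queued → 0.141299 ms.
Queuing delay = 0.1413 ms.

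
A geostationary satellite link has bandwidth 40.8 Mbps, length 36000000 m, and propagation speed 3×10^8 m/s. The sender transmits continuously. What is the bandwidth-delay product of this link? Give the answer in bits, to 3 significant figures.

Propagation delay = 36000000 / 300000000 = 0.12 s.
BDP = R × t_prop = 40800000 × 0.12 = 4896000 bits.

4900000 bits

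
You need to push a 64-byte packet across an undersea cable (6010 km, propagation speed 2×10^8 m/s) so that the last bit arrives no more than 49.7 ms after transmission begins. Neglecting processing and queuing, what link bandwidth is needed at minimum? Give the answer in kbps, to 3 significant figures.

26.1 kbps

L = 512 bits.
Propagation delay = 6010000 / 200000000 = 30.05 ms.
Transmission budget = 49.7 − 30.05 = 19.65 ms.
R ≥ L / t_tx = 512 bits / 0.01965 s = 26.1 kbps.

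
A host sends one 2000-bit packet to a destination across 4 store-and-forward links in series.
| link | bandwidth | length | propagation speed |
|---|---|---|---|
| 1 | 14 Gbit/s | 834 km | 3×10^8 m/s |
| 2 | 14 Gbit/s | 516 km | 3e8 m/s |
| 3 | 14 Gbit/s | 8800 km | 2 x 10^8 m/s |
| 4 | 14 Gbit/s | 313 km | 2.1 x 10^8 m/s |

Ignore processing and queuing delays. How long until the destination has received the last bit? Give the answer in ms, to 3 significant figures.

50.0 ms

Transmission delay per hop = L/R = 2000/14000000000 = 0.000142857 ms; 4 hops → 0.000571429 ms.
Propagation delays (d/s per hop): 2.78, 1.72, 44, 1.49048 ms; sum = 49.9905 ms.
End-to-end = 50.0 ms.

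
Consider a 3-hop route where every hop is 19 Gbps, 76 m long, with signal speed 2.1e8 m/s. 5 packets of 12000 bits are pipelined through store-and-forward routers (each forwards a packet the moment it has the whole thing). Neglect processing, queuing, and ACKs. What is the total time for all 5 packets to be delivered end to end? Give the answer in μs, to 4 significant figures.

5.507 μs

Per-hop transmission t_tx = L/R = 12000/19000000000 = 0.631579 μs.
Per-hop propagation t_prop = 76/210000000 = 0.361905 μs.
Pipeline fill: first packet needs 3·t_tx to clear all hops; remaining 4 packets each add one t_tx.
Total = (3+5-1)·t_tx + 3·t_prop = 7·0.631579 + 3·0.361905 = 5.507 μs.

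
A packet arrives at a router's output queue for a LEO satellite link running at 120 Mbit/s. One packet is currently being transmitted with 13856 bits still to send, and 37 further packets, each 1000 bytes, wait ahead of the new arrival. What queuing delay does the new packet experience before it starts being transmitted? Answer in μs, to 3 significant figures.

Each queued packet: L/R = 8000/120000000 = 66.6667 μs.
37 queued → 2466.67 μs.
Plus remaining 13856 bits of current packet: 115.467 μs.
Queuing delay = 2580 μs.

2580 μs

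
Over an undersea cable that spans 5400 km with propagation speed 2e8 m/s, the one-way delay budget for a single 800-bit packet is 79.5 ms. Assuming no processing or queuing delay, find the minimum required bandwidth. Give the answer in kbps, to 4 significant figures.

Propagation delay = 5400000 / 200000000 = 27 ms.
Transmission budget = 79.5 − 27 = 52.5 ms.
R ≥ L / t_tx = 800 bits / 0.0525 s = 15.24 kbps.

15.24 kbps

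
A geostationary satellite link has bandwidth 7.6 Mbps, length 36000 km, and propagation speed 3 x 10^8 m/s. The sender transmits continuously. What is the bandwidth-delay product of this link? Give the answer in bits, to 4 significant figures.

Propagation delay = 36000000 / 300000000 = 0.12 s.
BDP = R × t_prop = 7600000 × 0.12 = 912000 bits.

912000 bits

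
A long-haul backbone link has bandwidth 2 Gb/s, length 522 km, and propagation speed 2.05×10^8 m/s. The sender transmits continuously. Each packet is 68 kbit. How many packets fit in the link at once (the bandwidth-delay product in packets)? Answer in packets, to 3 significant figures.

Propagation delay = 522000 / 2.05e+08 = 0.00254634 s.
BDP = R × t_prop = 2000000000 × 0.00254634 = 5092680 bits.
In packets of 68000 bits: 74.9 packets.

74.9 packets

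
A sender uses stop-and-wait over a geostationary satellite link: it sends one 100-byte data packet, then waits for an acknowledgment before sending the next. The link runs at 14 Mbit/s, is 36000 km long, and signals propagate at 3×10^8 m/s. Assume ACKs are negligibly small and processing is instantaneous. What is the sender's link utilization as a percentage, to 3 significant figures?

0.0238 %

t_tx = L/R = 800/14000000 = 5.71429e-05 s.
t_prop = 36000000/300000000 = 0.12 s; RTT = 0.24 s.
Cycle = t_tx + RTT = 0.240057 s.
Utilization = t_tx / cycle = 5.71429e-05/0.240057 = 0.0238 %.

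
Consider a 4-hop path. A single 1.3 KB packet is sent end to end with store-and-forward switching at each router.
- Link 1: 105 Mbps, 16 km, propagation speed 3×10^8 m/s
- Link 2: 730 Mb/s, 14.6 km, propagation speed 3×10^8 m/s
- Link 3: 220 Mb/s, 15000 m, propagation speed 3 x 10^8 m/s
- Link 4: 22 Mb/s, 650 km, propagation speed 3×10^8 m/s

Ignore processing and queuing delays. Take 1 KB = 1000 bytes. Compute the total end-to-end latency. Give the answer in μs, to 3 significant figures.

2950 μs

L = 10400 bits.
Transmission delays (L/R per hop): 99.0476, 14.2466, 47.2727, 472.727 μs; sum = 633.294 μs.
Propagation delays (d/s per hop): 53.3333, 48.6667, 50, 2166.67 μs; sum = 2318.67 μs.
End-to-end = 2950 μs.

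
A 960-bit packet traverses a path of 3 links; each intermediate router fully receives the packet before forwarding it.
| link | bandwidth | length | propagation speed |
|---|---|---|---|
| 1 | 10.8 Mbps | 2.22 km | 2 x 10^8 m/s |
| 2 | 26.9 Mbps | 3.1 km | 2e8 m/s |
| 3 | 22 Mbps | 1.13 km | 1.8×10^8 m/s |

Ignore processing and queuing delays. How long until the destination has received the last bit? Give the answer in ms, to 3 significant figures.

Transmission delays (L/R per hop): 0.0888889, 0.0356877, 0.0436364 ms; sum = 0.168213 ms.
Propagation delays (d/s per hop): 0.0111, 0.0155, 0.00627778 ms; sum = 0.0328778 ms.
End-to-end = 0.201 ms.

0.201 ms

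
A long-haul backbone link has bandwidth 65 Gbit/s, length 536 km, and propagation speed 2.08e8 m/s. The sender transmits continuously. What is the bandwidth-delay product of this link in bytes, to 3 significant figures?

20900000 bytes

Propagation delay = 536000 / 208000000 = 0.00257692 s.
BDP = R × t_prop = 65000000000 × 0.00257692 = 167500000 bits.
In bytes: 167500000/8 = 20900000 bytes.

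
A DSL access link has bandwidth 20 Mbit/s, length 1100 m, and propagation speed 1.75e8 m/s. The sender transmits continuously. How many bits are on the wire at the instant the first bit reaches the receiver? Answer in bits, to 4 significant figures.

125.7 bits

Propagation delay = 1100 / 175000000 = 6.28571e-06 s.
BDP = R × t_prop = 20000000 × 6.28571e-06 = 125.714 bits.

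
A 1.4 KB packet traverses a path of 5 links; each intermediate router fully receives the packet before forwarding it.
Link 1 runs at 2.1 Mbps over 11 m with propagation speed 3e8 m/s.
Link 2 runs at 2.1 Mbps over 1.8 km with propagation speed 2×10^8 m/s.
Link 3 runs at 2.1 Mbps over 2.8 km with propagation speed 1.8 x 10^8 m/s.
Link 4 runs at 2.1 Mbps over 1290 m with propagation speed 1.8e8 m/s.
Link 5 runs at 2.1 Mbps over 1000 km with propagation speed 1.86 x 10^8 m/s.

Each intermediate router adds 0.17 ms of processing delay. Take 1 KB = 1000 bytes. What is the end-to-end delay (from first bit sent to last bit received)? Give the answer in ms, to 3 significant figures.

32.8 ms

L = 11200 bits.
Transmission delay per hop = L/R = 11200/2100000 = 5.33333 ms; 5 hops → 26.6667 ms.
Propagation delays (d/s per hop): 3.66667e-05, 0.009, 0.0155556, 0.00716667, 5.37634 ms; sum = 5.4081 ms.
Processing at 4 router(s): 4 × 0.17 ms = 0.68 ms.
End-to-end = 32.8 ms.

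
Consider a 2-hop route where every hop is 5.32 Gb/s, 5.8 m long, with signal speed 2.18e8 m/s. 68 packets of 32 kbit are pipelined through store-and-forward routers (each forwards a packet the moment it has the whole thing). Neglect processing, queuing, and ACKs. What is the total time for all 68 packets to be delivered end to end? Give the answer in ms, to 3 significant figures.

0.415 ms

Per-hop transmission t_tx = L/R = 32000/5320000000 = 0.00601504 ms.
Per-hop propagation t_prop = 5.8/2.18e+08 = 2.66055e-05 ms.
Pipeline fill: first packet needs 2·t_tx to clear all hops; remaining 67 packets each add one t_tx.
Total = (2+68-1)·t_tx + 2·t_prop = 69·0.00601504 + 2·2.66055e-05 = 0.415 ms.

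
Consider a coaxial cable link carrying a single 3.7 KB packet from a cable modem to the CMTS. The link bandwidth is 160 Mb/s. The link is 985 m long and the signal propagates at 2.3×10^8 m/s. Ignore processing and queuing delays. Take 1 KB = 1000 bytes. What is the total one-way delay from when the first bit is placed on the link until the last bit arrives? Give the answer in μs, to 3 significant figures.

L = 29600 bits.
Transmission delay = L/R = 29600 / 160000000 = 185 μs.
Propagation delay = d/s = 985 m / 2.3e+08 m/s = 4.28261 μs.
Total = 189 μs.

189 μs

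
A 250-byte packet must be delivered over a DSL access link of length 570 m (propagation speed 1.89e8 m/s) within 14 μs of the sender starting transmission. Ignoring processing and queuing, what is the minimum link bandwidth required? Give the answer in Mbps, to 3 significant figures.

L = 2000 bits.
Propagation delay = 570 / 189000000 = 3.01587 μs.
Transmission budget = 14 − 3.01587 = 10.9841 μs.
R ≥ L / t_tx = 2000 bits / 1.09841e-05 s = 182 Mbps.

182 Mbps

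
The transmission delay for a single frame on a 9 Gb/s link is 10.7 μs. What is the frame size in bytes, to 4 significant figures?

L = R × t_tx = 9000000000 b/s × 1.07e-05 s = 96300 bits.
In bytes: 96300 / 8 = 12040 bytes.

12040 bytes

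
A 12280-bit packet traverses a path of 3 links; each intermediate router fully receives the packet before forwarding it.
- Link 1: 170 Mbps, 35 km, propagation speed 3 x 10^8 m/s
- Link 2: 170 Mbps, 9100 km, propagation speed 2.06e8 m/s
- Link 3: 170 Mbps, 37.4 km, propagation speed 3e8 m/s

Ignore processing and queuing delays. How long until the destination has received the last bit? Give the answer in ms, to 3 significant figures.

Transmission delay per hop = L/R = 12280/170000000 = 0.0722353 ms; 3 hops → 0.216706 ms.
Propagation delays (d/s per hop): 0.116667, 44.1748, 0.124667 ms; sum = 44.4161 ms.
End-to-end = 44.6 ms.

44.6 ms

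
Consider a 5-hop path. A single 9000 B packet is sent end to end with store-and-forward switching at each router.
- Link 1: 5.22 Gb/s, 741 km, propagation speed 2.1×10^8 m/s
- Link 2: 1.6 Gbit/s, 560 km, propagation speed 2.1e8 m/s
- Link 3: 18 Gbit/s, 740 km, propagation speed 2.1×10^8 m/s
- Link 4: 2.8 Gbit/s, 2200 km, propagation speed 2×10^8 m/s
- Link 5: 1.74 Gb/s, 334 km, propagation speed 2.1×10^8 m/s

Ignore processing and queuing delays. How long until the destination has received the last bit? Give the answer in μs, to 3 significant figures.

L = 9000 × 8 = 72000 bits.
Transmission delays (L/R per hop): 13.7931, 45, 4, 25.7143, 41.3793 μs; sum = 129.887 μs.
Propagation delays (d/s per hop): 3528.57, 2666.67, 3523.81, 11000, 1590.48 μs; sum = 22309.5 μs.
End-to-end = 22400 μs.

22400 μs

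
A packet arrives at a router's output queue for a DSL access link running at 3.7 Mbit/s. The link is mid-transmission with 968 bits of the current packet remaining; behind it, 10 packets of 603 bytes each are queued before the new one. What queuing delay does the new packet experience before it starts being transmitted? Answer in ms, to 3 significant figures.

Each queued packet: L/R = 4824/3700000 = 1.30378 ms.
10 queued → 13.0378 ms.
Plus remaining 968 bits of current packet: 0.261622 ms.
Queuing delay = 13.3 ms.

13.3 ms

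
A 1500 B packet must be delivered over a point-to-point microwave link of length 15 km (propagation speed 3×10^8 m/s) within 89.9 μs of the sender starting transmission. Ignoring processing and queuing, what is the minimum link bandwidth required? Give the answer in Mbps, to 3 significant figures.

L = 12000 bits.
Propagation delay = 15000 / 300000000 = 50 μs.
Transmission budget = 89.9 − 50 = 39.9 μs.
R ≥ L / t_tx = 12000 bits / 3.99e-05 s = 301 Mbps.

301 Mbps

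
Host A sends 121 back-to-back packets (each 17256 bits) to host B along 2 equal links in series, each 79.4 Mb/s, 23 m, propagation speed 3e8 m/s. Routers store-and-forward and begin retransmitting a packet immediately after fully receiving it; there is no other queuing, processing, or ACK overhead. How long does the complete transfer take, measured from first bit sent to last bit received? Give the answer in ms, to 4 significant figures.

26.51 ms

Per-hop transmission t_tx = L/R = 17256/79400000 = 0.21733 ms.
Per-hop propagation t_prop = 23/300000000 = 7.66667e-05 ms.
Pipeline fill: first packet needs 2·t_tx to clear all hops; remaining 120 packets each add one t_tx.
Total = (2+121-1)·t_tx + 2·t_prop = 122·0.21733 + 2·7.66667e-05 = 26.51 ms.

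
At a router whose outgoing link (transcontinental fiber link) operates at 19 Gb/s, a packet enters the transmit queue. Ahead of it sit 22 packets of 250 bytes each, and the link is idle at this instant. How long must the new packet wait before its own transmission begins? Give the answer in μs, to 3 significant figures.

2.32 μs

Each queued packet: L/R = 2000/19000000000 = 0.105263 μs.
22 queued → 2.31579 μs.
Queuing delay = 2.32 μs.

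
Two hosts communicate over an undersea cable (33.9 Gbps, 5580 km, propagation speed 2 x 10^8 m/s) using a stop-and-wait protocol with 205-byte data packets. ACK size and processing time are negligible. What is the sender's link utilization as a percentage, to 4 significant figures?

t_tx = L/R = 1640/33900000000 = 4.83776e-08 s.
t_prop = 5580000/200000000 = 0.0279 s; RTT = 0.0558 s.
Cycle = t_tx + RTT = 0.0558 s.
Utilization = t_tx / cycle = 4.83776e-08/0.0558 = 0.00008670 %.

0.00008670 %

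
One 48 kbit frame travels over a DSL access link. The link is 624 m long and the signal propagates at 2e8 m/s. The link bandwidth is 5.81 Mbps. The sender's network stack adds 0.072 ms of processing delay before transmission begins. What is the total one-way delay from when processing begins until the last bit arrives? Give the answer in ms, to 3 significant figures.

L = 48000 bits.
Transmission delay = L/R = 48000 / 5810000 = 8.26162 ms.
Propagation delay = d/s = 624 m / 200000000 m/s = 0.00312 ms.
Plus processing delay 0.072 ms = 0.072 ms.
Total = 8.34 ms.

8.34 ms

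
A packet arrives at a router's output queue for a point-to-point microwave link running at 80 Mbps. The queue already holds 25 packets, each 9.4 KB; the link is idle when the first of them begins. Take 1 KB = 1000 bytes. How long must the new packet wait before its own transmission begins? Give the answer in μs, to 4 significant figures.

23500 μs

Each queued packet: L/R = 75200/80000000 = 940 μs.
25 queued → 23500 μs.
Queuing delay = 23500 μs.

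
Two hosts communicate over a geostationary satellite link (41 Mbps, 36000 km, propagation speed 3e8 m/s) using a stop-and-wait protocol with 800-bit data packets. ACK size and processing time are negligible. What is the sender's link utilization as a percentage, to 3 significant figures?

0.00813 %

t_tx = L/R = 800/41000000 = 1.95122e-05 s.
t_prop = 36000000/300000000 = 0.12 s; RTT = 0.24 s.
Cycle = t_tx + RTT = 0.24002 s.
Utilization = t_tx / cycle = 1.95122e-05/0.24002 = 0.00813 %.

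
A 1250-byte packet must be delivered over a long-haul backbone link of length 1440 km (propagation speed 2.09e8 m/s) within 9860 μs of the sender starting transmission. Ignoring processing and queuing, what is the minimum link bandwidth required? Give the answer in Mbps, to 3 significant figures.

L = 10000 bits.
Propagation delay = 1440000 / 209000000 = 6889.95 μs.
Transmission budget = 9860 − 6889.95 = 2970.05 μs.
R ≥ L / t_tx = 10000 bits / 0.00297005 s = 3.37 Mbps.

3.37 Mbps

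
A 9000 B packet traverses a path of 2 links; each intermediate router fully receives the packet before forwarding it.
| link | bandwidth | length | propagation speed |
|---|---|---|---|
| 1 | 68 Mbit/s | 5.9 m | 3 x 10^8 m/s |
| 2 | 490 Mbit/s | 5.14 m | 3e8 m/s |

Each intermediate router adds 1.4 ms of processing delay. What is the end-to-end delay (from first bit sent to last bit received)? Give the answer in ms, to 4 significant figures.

2.606 ms

L = 9000 × 8 = 72000 bits.
Transmission delays (L/R per hop): 1.05882, 0.146939 ms; sum = 1.20576 ms.
Propagation delays (d/s per hop): 1.96667e-05, 1.71333e-05 ms; sum = 3.68e-05 ms.
Processing at 1 router(s): 1 × 1.4 ms = 1.4 ms.
End-to-end = 2.606 ms.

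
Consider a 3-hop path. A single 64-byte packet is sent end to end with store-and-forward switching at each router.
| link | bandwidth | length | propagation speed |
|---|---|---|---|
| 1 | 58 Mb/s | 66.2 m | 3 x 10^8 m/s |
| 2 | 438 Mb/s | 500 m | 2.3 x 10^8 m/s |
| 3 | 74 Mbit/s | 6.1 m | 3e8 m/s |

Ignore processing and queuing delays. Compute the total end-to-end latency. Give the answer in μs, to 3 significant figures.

L = 64 × 8 = 512 bits.
Transmission delays (L/R per hop): 8.82759, 1.16895, 6.91892 μs; sum = 16.9155 μs.
Propagation delays (d/s per hop): 0.220667, 2.17391, 0.0203333 μs; sum = 2.41491 μs.
End-to-end = 19.3 μs.

19.3 μs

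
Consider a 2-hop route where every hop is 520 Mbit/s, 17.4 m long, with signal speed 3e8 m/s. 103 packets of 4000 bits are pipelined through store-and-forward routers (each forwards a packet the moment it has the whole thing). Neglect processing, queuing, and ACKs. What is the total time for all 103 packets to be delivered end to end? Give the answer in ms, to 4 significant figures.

0.8001 ms

Per-hop transmission t_tx = L/R = 4000/520000000 = 0.00769231 ms.
Per-hop propagation t_prop = 17.4/300000000 = 5.8e-05 ms.
Pipeline fill: first packet needs 2·t_tx to clear all hops; remaining 102 packets each add one t_tx.
Total = (2+103-1)·t_tx + 2·t_prop = 104·0.00769231 + 2·5.8e-05 = 0.8001 ms.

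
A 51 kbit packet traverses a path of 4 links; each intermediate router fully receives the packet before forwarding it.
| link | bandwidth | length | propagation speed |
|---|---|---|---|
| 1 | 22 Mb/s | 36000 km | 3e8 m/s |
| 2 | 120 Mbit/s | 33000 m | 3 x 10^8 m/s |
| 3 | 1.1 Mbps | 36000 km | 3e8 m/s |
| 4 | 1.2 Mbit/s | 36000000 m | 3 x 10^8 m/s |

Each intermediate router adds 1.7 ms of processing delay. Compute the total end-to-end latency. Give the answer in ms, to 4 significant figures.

456.8 ms

L = 51000 bits.
Transmission delays (L/R per hop): 2.31818, 0.425, 46.3636, 42.5 ms; sum = 91.6068 ms.
Propagation delays (d/s per hop): 120, 0.11, 120, 120 ms; sum = 360.11 ms.
Processing at 3 router(s): 3 × 1.7 ms = 5.1 ms.
End-to-end = 456.8 ms.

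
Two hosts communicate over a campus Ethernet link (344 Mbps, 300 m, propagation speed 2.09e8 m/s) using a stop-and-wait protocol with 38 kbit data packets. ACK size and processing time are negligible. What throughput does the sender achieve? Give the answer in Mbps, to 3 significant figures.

335 Mbps

t_tx = L/R = 38000/344000000 = 0.000110465 s.
t_prop = 300/209000000 = 1.43541e-06 s; RTT = 2.87081e-06 s.
Cycle = t_tx + RTT = 0.000113336 s.
Throughput = L / cycle = 38000 / 0.000113336 = 335 Mbps.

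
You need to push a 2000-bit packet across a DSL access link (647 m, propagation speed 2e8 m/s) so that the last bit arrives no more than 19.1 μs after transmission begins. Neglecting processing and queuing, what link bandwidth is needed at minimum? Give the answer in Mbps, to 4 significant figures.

126.1 Mbps

Propagation delay = 647 / 200000000 = 3.235 μs.
Transmission budget = 19.1 − 3.235 = 15.865 μs.
R ≥ L / t_tx = 2000 bits / 1.5865e-05 s = 126.1 Mbps.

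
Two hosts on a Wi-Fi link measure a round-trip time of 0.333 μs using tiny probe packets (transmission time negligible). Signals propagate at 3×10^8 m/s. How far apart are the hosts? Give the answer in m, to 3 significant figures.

One-way propagation = RTT/2 = 0.1665 μs.
d = s × t = 300000000 × 1.665e-07 = 50.0 m.

50.0 m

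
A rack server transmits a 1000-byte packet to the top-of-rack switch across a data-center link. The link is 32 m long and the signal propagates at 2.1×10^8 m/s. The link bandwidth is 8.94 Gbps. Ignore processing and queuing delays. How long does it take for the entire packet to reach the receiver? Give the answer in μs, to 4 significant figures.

L = 1000 × 8 = 8000 bits.
Transmission delay = L/R = 8000 / 8940000000 = 0.894855 μs.
Propagation delay = d/s = 32 m / 210000000 m/s = 0.152381 μs.
Total = 1.047 μs.

1.047 μs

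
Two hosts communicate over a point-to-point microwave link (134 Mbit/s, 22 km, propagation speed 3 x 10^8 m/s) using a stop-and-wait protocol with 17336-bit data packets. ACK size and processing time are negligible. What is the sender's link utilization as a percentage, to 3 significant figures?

46.9 %

t_tx = L/R = 17336/134000000 = 0.000129373 s.
t_prop = 22000/300000000 = 7.33333e-05 s; RTT = 0.000146667 s.
Cycle = t_tx + RTT = 0.00027604 s.
Utilization = t_tx / cycle = 0.000129373/0.00027604 = 46.9 %.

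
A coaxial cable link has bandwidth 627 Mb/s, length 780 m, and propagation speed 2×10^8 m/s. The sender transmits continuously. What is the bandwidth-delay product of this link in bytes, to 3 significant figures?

306 bytes

Propagation delay = 780 / 200000000 = 3.9e-06 s.
BDP = R × t_prop = 627000000 × 3.9e-06 = 2445.3 bits.
In bytes: 2445.3/8 = 306 bytes.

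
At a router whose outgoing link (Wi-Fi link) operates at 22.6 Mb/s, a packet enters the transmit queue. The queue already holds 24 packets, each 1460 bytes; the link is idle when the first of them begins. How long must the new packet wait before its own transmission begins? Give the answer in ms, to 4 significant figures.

12.40 ms

Each queued packet: L/R = 11680/22600000 = 0.516814 ms.
24 queued → 12.4035 ms.
Queuing delay = 12.40 ms.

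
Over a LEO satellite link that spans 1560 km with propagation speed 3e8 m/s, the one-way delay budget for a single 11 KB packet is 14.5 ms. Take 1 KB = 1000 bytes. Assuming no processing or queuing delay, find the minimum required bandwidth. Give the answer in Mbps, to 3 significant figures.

9.46 Mbps

L = 88000 bits.
Propagation delay = 1560000 / 300000000 = 5.2 ms.
Transmission budget = 14.5 − 5.2 = 9.3 ms.
R ≥ L / t_tx = 88000 bits / 0.0093 s = 9.46 Mbps.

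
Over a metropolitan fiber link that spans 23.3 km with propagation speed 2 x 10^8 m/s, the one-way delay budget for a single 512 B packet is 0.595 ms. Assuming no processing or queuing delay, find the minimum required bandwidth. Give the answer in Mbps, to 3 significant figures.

8.56 Mbps

L = 4096 bits.
Propagation delay = 23300 / 200000000 = 0.1165 ms.
Transmission budget = 0.595 − 0.1165 = 0.4785 ms.
R ≥ L / t_tx = 4096 bits / 0.0004785 s = 8.56 Mbps.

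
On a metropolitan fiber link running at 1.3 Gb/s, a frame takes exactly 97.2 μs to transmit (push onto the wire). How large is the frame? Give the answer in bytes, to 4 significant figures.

15800 bytes

L = R × t_tx = 1300000000 b/s × 9.72e-05 s = 126360 bits.
In bytes: 126360 / 8 = 15800 bytes.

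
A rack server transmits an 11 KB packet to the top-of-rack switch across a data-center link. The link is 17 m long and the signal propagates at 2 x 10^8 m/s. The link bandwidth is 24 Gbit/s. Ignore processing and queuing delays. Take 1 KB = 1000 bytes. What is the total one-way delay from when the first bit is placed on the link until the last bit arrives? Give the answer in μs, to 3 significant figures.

3.75 μs

L = 88000 bits.
Transmission delay = L/R = 88000 / 24000000000 = 3.66667 μs.
Propagation delay = d/s = 17 m / 200000000 m/s = 0.085 μs.
Total = 3.75 μs.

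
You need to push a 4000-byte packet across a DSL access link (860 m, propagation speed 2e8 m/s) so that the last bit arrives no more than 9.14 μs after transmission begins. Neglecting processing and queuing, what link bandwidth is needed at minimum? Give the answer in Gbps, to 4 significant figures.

L = 32000 bits.
Propagation delay = 860 / 200000000 = 4.3 μs.
Transmission budget = 9.14 − 4.3 = 4.84 μs.
R ≥ L / t_tx = 32000 bits / 4.84e-06 s = 6.612 Gbps.

6.612 Gbps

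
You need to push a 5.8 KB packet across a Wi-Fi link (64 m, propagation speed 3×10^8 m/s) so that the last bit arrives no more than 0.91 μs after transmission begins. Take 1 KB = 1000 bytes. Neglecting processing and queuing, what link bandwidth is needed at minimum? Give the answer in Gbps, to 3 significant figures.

66.6 Gbps

L = 46400 bits.
Propagation delay = 64 / 300000000 = 0.213333 μs.
Transmission budget = 0.91 − 0.213333 = 0.696667 μs.
R ≥ L / t_tx = 46400 bits / 6.96667e-07 s = 66.6 Gbps.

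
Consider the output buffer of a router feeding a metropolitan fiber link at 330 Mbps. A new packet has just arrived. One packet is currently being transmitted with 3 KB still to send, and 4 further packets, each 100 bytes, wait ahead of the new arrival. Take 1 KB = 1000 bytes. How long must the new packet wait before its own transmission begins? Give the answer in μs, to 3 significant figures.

82.4 μs

Each queued packet: L/R = 800/330000000 = 2.42424 μs.
4 queued → 9.69697 μs.
Plus remaining 24000 bits of current packet: 72.7273 μs.
Queuing delay = 82.4 μs.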